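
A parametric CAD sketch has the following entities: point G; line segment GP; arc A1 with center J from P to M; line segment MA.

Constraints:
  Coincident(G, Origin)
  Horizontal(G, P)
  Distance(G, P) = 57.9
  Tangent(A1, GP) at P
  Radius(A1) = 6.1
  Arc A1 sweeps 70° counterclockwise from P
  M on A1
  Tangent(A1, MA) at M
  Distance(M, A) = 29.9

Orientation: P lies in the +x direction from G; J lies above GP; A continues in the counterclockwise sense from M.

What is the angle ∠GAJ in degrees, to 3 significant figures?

35.0°

On A1, P sits at bearing -90° from J; a 70° counterclockwise sweep puts M at bearing -20°, so M = J + 6.1·(cos -20°, sin -20°) = (63.6, 4.01). A1 meets MA tangentially, so JM is at right angles to MA, so MA runs along (−sin -20°, cos -20°); with |MA| = 29.9, A = (73.9, 32.1). Then cos ∠GAJ = AG·AJ / (|AG||AJ|), giving 35.0°.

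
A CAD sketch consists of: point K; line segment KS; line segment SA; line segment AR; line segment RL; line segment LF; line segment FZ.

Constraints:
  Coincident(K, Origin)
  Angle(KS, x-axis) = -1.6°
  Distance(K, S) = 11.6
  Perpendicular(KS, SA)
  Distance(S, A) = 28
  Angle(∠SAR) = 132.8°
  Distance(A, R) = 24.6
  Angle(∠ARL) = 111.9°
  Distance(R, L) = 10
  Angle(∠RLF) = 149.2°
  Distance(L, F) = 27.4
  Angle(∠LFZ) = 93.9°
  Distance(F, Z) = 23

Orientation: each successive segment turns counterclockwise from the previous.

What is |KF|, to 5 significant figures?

35.499

K is at the origin; KS runs at -1.6° with length 11.6, so S = (11.595, -0.32389). The perpendicularity gives SA at right angles to KS, so SA runs at 88.400°; with |SA| = 28.0, A = (12.377, 27.665). ∠SAR = 132.8° gives AR at 135.60° from the x-axis; with |AR| = 24.6, R = (-5.1987, 44.877). ∠ARL = 111.9° gives RL at -156.30° from the x-axis; with |RL| = 10.0, L = (-14.355, 40.857). ∠RLF = 149.2° gives LF at -125.50° from the x-axis; with |LF| = 27.4, F = (-30.267, 18.551). Then |KF| = |F − K| = 35.499.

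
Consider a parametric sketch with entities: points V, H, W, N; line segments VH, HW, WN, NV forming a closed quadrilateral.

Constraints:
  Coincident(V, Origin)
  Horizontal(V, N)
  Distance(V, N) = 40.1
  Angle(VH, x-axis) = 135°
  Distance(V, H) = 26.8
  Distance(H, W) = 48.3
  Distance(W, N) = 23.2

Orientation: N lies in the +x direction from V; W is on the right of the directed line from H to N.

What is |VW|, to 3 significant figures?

22.0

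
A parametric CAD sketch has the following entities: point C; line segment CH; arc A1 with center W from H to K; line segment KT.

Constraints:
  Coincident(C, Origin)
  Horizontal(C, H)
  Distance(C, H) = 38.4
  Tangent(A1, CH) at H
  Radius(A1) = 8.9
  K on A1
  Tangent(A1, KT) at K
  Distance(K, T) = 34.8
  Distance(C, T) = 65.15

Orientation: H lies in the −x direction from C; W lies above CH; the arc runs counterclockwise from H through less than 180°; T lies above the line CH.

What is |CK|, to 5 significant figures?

33.588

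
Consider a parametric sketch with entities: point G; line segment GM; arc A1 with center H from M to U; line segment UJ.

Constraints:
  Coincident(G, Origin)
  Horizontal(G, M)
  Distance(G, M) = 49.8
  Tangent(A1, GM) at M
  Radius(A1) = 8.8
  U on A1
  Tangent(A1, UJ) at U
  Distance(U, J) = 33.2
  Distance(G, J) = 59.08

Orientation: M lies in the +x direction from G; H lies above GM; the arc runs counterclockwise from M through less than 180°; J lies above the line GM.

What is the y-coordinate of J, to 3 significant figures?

42.1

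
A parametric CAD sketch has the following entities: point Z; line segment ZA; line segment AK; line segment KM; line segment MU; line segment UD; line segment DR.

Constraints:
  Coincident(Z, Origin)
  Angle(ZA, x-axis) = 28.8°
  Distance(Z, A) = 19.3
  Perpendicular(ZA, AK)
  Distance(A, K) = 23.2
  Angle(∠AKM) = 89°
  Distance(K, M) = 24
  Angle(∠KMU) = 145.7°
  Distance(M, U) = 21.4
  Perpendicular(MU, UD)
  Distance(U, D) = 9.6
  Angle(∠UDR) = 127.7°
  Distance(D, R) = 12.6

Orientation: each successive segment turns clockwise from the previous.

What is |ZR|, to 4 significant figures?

4.518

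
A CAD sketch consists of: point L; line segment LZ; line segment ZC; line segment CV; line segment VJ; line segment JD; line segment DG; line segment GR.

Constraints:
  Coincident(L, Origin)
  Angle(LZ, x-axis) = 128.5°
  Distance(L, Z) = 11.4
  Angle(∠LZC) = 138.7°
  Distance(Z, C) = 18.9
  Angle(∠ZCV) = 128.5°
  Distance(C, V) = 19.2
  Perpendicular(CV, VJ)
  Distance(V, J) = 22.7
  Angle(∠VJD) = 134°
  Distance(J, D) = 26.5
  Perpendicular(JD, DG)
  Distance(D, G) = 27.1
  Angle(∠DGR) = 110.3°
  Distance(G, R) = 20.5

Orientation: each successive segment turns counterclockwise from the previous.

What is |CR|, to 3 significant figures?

10.3

L is at the origin; LZ runs at 128.5° with length 11.4, so Z = (-7.10, 8.92). ∠LZC = 138.7° gives ZC at 170° from the x-axis; with |ZC| = 18.9, C = (-25.7, 12.3). ∠ZCV = 128.5° gives CV at -139° from the x-axis; with |CV| = 19.2, V = (-40.1, -0.403). The perpendicularity gives VJ at right angles to CV, so VJ runs at -48.7°; with |VJ| = 22.7, J = (-25.1, -17.5). ∠VJD = 134.0° gives JD at -2.70° from the x-axis; with |JD| = 26.5, D = (1.33, -18.7). JD ⟂ DG, so DG runs at 87.3°; with |DG| = 27.1, G = (2.61, 8.36). ∠DGR = 110.3° gives GR at 157° from the x-axis; with |GR| = 20.5, R = (-16.3, 16.4). Then |CR| = |R − C| = 10.3.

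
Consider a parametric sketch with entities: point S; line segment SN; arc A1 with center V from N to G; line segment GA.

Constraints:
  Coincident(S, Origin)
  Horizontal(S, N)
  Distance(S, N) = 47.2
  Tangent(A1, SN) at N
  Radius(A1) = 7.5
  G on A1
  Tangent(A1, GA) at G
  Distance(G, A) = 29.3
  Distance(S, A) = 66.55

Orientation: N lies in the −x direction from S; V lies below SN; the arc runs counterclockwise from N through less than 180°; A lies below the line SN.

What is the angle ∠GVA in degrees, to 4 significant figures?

75.64°

Checks: ∠(VN, NS) = 90.00° ✓; |VN| = 7.500 ✓; |VG| = 7.500 ✓; ∠(VG, GA) = 90.00° ✓; |GA| = 29.30 ✓; |SA| = 66.55 ✓.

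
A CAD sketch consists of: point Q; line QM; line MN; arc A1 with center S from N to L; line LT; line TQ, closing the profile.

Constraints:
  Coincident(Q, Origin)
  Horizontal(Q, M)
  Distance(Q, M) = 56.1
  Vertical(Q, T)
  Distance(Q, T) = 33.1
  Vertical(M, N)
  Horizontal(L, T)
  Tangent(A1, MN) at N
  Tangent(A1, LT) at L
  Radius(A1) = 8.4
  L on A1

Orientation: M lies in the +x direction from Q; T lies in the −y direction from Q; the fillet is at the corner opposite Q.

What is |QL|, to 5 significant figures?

58.059

Q is at the origin; QM is horizontal with |QM| = 56.1 and M on the +x side, so M = (56.100, 0.0000). Q and T share the same x with |QT| = 33.1 and T on the −y side, so T = (0.0000, -33.100). The virtual corner opposite Q is at (56.100, -33.100). Since A1 is tangent to MN there, SN ⟂ MN and since A1 is tangent to LT there, SL ⟂ LT, with radius 8.4, so the center S sits 8.4 in from both sides at S = (47.700, -24.700). That places the tangent points at N = (56.100, -24.700) on MN and L = (47.700, -33.100) on LT. Then |QL| = |L − Q| = 58.059.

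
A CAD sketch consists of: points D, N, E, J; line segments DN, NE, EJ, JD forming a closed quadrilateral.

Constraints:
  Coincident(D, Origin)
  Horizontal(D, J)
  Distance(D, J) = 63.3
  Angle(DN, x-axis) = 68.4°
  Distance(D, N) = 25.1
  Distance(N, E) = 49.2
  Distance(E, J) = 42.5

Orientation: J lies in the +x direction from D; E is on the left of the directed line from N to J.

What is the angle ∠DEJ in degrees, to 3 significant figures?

64.2°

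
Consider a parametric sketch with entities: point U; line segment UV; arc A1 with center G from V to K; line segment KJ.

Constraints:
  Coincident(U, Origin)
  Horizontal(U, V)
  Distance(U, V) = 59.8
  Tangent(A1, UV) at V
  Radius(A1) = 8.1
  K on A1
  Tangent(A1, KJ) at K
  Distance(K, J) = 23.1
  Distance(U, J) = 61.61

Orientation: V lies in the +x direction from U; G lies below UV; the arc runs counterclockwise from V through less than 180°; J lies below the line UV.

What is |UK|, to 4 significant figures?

52.41

U is at the origin; U and V share the same y with |UV| = 59.8 and V on the +x side, so V = (59.80, 0.000). The tangent condition forces GV to be normal to UV, so G = V + (0, -8.1) = (59.80, -8.100). Since GK ⟂ KJ (tangency), |GJ| = √(8.1² + 23.1²) = 24.48 regardless of where K sits on A1. So J lies on both circle(U, 61.61) and circle(G, 24.48); the below-UV intersection is J = (52.90, -31.59). K is the foot of the tangent from J: K = (51.71, -8.516).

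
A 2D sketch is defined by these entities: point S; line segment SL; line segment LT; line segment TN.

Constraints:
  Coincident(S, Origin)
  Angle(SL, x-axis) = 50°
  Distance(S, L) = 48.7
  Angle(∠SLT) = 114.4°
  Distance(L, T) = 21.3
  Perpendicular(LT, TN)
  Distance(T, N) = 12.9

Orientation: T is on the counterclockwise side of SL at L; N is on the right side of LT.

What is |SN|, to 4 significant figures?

70.66

∠SLT = 114.4°, so LT runs at 50.0° + (180° − 114.4°) = 115.6° from the x-axis; with |LT| = 21.3, T = L + 21.3·(cos 115.6°, sin 115.6°) = (22.10, 56.52). LT is perpendicular to TN; with |TN| = 12.9 on the right of LT, N = T + 12.9·(0.9018, 0.4321) = (33.73, 62.09). Then |SN| = |N − S| = 70.66.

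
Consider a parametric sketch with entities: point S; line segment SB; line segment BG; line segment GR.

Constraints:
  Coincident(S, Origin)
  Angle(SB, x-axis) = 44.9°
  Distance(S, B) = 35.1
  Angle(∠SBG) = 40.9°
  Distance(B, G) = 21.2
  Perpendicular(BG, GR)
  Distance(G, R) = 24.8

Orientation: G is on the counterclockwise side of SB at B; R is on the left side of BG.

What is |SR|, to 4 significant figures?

5.632

S is at the origin; SB runs at 44.9° with length 35.1, so B = 35.1·(cos 44.9°, sin 44.9°) = (24.86, 24.78). ∠SBG = 40.9°, so BG runs at 44.9° + (180° − 40.9°) = 184.0° from the x-axis; with |BG| = 21.2, G = B + 21.2·(cos 184.0°, sin 184.0°) = (3.714, 23.30). The perpendicularity gives GR at right angles to BG; with |GR| = 24.8 on the left of BG, R = G + 24.8·(0.06976, -0.9976) = (5.444, -1.442). Then |SR| = |R − S| = 5.632.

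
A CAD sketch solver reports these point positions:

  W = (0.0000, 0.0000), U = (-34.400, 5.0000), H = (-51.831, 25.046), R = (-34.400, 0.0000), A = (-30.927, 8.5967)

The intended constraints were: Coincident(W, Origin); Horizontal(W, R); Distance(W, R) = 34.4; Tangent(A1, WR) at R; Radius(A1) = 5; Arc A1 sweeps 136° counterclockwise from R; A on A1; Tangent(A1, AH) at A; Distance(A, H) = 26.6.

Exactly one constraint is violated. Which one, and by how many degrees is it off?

Tangent(A1, AH) at A — off by 5.80°.

W = (0.00, 0.00) ✓; W.y = 0.00, R.y = 0.00 ✓; |WR| = 34.40 ✓; ∠(UR, RW) = 90.00° ✓; |UR| = 5.000 ✓; bearing(U→A) − bearing(U→R) = 136.0° ✓; |UA| = 5.000 ✓; ∠(UA, AH) = 84.20° ✗; |AH| = 26.60 ✓.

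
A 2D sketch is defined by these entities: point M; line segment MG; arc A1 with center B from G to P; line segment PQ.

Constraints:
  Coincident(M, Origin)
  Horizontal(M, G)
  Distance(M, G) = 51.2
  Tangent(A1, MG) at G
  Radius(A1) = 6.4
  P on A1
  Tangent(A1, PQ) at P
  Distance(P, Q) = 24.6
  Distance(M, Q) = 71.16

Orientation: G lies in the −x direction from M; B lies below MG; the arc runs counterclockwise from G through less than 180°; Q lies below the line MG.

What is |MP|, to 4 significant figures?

57.36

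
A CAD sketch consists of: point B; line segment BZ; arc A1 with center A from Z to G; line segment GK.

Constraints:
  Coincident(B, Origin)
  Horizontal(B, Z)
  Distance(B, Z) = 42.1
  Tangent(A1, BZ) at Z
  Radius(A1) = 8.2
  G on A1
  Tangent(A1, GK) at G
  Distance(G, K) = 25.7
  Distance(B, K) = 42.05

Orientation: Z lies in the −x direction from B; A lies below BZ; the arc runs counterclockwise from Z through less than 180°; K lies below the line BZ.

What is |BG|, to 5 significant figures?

49.618

B is at the origin; B and Z share the same y with |BZ| = 42.1 and Z on the −x side, so Z = (-42.100, 0.0000). Since A1 is tangent to BZ there, AZ ⟂ BZ, so A = Z + (0, -8.2) = (-42.100, -8.2000). Since AG ⟂ GK (tangency), |AK| = √(8.2² + 25.7²) = 26.976 regardless of where G sits on A1. So K lies on both circle(B, 42.05) and circle(A, 26.976); the below-BZ intersection is K = (-28.115, -31.269). G is the foot of the tangent from K: G = (-47.488, -14.381).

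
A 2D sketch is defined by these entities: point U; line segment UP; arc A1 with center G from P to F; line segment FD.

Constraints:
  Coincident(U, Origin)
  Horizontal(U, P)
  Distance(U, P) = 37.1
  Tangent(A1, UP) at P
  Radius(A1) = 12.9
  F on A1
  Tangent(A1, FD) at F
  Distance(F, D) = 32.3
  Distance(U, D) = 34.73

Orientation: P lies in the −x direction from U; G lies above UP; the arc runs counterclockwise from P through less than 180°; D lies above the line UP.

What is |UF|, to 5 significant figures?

26.844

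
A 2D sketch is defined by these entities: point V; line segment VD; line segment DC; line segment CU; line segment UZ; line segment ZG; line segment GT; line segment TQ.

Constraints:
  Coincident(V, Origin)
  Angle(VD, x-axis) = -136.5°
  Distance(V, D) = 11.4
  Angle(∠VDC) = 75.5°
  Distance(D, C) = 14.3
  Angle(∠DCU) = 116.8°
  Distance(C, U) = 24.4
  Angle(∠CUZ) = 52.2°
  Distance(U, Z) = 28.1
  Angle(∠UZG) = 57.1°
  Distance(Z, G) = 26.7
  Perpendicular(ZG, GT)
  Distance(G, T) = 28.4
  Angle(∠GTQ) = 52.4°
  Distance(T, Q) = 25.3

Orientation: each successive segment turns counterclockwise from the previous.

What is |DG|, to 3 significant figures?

16.5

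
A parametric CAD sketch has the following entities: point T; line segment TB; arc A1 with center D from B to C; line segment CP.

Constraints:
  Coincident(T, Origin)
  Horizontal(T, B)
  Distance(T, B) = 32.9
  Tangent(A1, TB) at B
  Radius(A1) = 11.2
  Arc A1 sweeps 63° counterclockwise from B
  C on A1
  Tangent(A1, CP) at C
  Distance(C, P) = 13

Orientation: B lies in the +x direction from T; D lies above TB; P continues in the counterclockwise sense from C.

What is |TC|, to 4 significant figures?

43.31

T is at the origin; T and B share the same y with |TB| = 32.9 and B on the +x side, so B = (32.90, 0.000). The tangent condition forces DB to be normal to TB, so D = B + (0, 11.2) = (32.90, 11.20). On A1, B sits at bearing -90° from D; a 63° counterclockwise sweep puts C at bearing -27°, so C = D + 11.2·(cos -27°, sin -27°) = (42.88, 6.115). Then |TC| = |C − T| = 43.31.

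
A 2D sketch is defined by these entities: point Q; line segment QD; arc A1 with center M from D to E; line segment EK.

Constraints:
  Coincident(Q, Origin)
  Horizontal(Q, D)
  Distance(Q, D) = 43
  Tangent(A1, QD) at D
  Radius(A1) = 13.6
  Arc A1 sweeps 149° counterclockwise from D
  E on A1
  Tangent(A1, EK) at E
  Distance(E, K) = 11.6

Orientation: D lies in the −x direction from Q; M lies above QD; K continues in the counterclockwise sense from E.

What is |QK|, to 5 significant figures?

55.550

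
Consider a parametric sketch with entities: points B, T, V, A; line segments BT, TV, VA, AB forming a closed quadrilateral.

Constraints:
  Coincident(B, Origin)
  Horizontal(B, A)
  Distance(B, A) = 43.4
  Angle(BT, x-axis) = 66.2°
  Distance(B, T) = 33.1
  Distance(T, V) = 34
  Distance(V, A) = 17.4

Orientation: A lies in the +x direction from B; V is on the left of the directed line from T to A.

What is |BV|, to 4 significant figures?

48.04

B is at the origin; BA is horizontal with |BA| = 43.4 and A in +x, so A = (43.4, 0). BT runs at 66.2° with |BT| = 33.1, so T = (13.36, 30.29). V is determined by |TV| = 34.0 and |VA| = 17.4 together: it lies at the intersection of circle(T, 34.0) and circle(A, 17.4). With |TA| = 42.66, the foot of the radical line on TA is 31.33 from T and the perpendicular offset is √(34.0² − 31.33²) = 13.21. Taking the left-of-TA solution: V = (44.80, 17.34).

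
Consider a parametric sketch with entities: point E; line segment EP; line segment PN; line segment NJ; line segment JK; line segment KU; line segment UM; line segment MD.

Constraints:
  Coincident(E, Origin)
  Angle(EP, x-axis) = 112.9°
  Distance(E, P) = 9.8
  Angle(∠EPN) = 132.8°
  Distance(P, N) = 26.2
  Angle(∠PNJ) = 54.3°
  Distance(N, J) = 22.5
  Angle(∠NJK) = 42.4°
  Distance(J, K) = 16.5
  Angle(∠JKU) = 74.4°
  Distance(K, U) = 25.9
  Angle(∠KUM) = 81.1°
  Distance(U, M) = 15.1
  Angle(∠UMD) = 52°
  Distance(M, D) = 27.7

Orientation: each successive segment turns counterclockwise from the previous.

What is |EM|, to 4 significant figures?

40.92

E is at the origin; EP runs at 112.9° with length 9.8, so P = (-3.813, 9.028). ∠EPN = 132.8° gives PN at 160.1° from the x-axis; with |PN| = 26.2, N = (-28.45, 17.95). ∠PNJ = 54.3° gives NJ at -74.20° from the x-axis; with |NJ| = 22.5, J = (-22.32, -3.704). ∠NJK = 42.4° gives JK at 63.40° from the x-axis; with |JK| = 16.5, K = (-14.93, 11.05). ∠JKU = 74.4° gives KU at 169.0° from the x-axis; with |KU| = 25.9, U = (-40.36, 15.99). ∠KUM = 81.1° gives UM at -92.10° from the x-axis; with |UM| = 15.1, M = (-40.91, 0.9013). Then |EM| = |M − E| = 40.92.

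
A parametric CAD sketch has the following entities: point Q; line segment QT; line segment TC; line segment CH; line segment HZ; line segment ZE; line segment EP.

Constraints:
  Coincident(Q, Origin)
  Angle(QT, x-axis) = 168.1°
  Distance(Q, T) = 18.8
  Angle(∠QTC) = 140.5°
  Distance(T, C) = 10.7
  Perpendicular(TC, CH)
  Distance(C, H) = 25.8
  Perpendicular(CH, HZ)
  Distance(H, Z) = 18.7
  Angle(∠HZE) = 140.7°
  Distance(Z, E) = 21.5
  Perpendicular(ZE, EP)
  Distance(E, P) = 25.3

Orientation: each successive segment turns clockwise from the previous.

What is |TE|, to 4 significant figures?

27.48

Q is at the origin; QT runs at 168.1° with length 18.8, so T = (-18.40, 3.877). ∠QTC = 140.5° gives TC at 128.6° from the x-axis; with |TC| = 10.7, C = (-25.07, 12.24). The perpendicularity gives CH at right angles to TC, so CH runs at 38.60°; with |CH| = 25.8, H = (-4.908, 28.34). CH ⟂ HZ, so HZ runs at -51.40°; with |HZ| = 18.7, Z = (6.758, 13.72). ∠HZE = 140.7° gives ZE at -90.70° from the x-axis; with |ZE| = 21.5, E = (6.496, -7.778). Then |TE| = |E − T| = 27.48.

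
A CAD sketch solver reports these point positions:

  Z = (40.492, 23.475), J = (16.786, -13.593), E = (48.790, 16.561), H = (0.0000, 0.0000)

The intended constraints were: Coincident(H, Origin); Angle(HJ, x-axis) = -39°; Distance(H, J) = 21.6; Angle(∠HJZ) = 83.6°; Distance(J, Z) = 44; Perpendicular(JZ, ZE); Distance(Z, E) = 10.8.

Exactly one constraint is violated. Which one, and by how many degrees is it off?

Perpendicular(JZ, ZE) — off by 7.20°.

H = (0.00, 0.00) ✓; HJ at -39.00° ✓; |HJ| = 21.60 ✓; ∠HJZ = 83.60° ✓; |JZ| = 44.00 ✓; ∠(JZ, ZE) = 97.20° ✗; |ZE| = 10.80 ✓.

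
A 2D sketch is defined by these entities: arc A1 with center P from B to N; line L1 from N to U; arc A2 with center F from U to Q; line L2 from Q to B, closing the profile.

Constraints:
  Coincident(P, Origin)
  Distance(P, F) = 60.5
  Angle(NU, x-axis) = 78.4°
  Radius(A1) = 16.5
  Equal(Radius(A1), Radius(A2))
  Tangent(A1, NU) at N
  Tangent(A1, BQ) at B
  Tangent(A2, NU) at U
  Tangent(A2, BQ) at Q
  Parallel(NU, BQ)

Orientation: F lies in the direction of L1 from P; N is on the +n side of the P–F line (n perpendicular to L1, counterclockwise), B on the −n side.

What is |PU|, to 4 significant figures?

62.71

The slot axis is L1's direction at 78.4°, so u = (cos 78.4°, sin 78.4°) = (0.2011, 0.9796) and n = (−sin 78.4°, cos 78.4°) = (-0.9796, 0.2011). P is at the origin and F lies 60.5 along u from P, so F = 60.5·u = (12.17, 59.26). Tangency of A1 to both parallel lines with radius 16.5 puts N and B at P ± 16.5·n: N = (-16.16, 3.318), B = (16.16, -3.318). Equal radii place U and Q the same way about F: U = F + 16.5·n = (-3.998, 62.58), Q = F − 16.5·n = (28.33, 55.95). Then |PU| = |U − P| = 62.71.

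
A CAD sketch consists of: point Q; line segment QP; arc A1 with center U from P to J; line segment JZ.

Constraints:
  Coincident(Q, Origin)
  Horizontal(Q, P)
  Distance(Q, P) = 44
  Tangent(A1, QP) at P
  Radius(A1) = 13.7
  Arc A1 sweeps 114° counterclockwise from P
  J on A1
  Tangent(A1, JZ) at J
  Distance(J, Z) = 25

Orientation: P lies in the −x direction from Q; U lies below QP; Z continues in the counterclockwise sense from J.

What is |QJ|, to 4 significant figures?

59.71

Q is at the origin; QP is horizontal with |QP| = 44.0 and P on the −x side, so P = (-44.00, 0.000). Tangency of A1 to QP means the radius UP is perpendicular to QP, so U = P + (0, -13.7) = (-44.00, -13.70). On A1, P sits at bearing 90° from U; a 114° counterclockwise sweep puts J at bearing 204°, so J = U + 13.7·(cos 204°, sin 204°) = (-56.52, -19.27). Then |QJ| = |J − Q| = 59.71.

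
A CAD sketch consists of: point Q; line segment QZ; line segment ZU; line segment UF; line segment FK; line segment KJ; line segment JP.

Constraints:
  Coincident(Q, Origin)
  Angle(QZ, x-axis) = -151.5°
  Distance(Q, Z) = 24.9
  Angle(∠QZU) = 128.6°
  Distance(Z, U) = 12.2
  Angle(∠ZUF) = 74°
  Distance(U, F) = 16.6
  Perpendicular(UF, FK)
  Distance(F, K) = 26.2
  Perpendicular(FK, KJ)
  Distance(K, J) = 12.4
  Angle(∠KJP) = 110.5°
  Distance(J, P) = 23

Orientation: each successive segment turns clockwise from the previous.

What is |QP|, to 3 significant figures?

34.5

Q is at the origin; QZ runs at -151.5° with length 24.9, so Z = (-21.9, -11.9). ∠QZU = 128.6° gives ZU at 157° from the x-axis; with |ZU| = 12.2, U = (-33.1, -7.13). ∠ZUF = 74.0° gives UF at 51.1° from the x-axis; with |UF| = 16.6, F = (-22.7, 5.78). UF is perpendicular to FK, so FK runs at -38.9°; with |FK| = 26.2, K = (-2.31, -10.7). FK ⟂ KJ, so KJ runs at -129°; with |KJ| = 12.4, J = (-10.1, -20.3). ∠KJP = 110.5° gives JP at 162° from the x-axis; with |JP| = 23.0, P = (-31.9, -13.1). Then |QP| = |P − Q| = 34.5.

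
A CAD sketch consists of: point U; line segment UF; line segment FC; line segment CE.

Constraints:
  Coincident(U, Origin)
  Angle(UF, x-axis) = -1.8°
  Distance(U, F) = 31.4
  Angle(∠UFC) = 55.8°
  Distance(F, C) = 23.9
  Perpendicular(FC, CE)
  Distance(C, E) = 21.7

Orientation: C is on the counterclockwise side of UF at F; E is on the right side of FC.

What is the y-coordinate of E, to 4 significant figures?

30.82

U is at the origin; UF runs at -1.8° with length 31.4, so F = 31.4·(cos -1.8°, sin -1.8°) = (31.38, -0.9863). ∠UFC = 55.8°, so FC runs at -1.8° + (180° − 55.8°) = 122.4° from the x-axis; with |FC| = 23.9, C = F + 23.9·(cos 122.4°, sin 122.4°) = (18.58, 19.19). FC ⟂ CE; with |CE| = 21.7 on the right of FC, E = C + 21.7·(0.8443, 0.5358) = (36.90, 30.82). So E.y = 30.82.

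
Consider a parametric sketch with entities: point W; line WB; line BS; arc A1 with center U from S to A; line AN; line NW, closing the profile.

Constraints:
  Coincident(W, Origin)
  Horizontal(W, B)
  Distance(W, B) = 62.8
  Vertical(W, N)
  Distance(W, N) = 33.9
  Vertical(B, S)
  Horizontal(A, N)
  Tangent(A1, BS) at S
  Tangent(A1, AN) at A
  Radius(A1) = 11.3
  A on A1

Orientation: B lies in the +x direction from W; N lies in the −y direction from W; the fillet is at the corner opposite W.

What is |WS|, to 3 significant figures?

66.7

W is at the origin; WB is horizontal with |WB| = 62.8 and B on the +x side, so B = (62.8, 0.00). WN is vertical with |WN| = 33.9 and N on the −y side, so N = (0.00, -33.9). The virtual corner opposite W is at (62.8, -33.9). Since A1 is tangent to BS there, US ⟂ BS and tangency of A1 to AN means the radius UA is perpendicular to AN, with radius 11.3, so the center U sits 11.3 in from both sides at U = (51.5, -22.6). That places the tangent points at S = (62.8, -22.6) on BS and A = (51.5, -33.9) on AN. Then |WS| = |S − W| = 66.7.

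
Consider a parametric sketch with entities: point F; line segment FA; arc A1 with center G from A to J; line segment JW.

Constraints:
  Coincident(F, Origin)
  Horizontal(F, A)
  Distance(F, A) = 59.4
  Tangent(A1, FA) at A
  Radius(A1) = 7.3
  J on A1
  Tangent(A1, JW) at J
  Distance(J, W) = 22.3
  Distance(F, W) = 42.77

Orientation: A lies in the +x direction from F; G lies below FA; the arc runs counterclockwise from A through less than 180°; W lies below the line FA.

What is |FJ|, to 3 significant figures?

54.2

F is at the origin; F and A share the same y with |FA| = 59.4 and A on the +x side, so A = (59.4, 0.00). The tangent condition forces GA to be normal to FA, so G = A + (0, -7.3) = (59.4, -7.30). Since GJ ⟂ JW (tangency), |GW| = √(7.3² + 22.3²) = 23.5 regardless of where J sits on A1. So W lies on both circle(F, 42.77) and circle(G, 23.5); the below-FA intersection is W = (38.7, -18.3). J is the foot of the tangent from W: J = (54.1, -2.23).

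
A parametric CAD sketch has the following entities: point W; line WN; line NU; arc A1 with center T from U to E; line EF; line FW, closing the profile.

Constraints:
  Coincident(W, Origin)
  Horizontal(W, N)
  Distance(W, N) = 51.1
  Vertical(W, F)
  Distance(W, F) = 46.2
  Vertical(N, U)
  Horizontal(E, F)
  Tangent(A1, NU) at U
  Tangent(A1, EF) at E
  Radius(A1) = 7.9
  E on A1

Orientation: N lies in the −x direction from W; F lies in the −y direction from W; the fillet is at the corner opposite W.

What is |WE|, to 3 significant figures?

63.3

W is at the origin; W and N share the same y with |WN| = 51.1 and N on the −x side, so N = (-51.1, 0.00). WF is vertical with |WF| = 46.2 and F on the −y side, so F = (0.00, -46.2). The virtual corner opposite W is at (-51.1, -46.2). Since A1 is tangent to NU there, TU ⟂ NU and A1 meets EF tangentially, so TE is at right angles to EF, with radius 7.9, so the center T sits 7.9 in from both sides at T = (-43.2, -38.3). That places the tangent points at U = (-51.1, -38.3) on NU and E = (-43.2, -46.2) on EF. Then |WE| = |E − W| = 63.3.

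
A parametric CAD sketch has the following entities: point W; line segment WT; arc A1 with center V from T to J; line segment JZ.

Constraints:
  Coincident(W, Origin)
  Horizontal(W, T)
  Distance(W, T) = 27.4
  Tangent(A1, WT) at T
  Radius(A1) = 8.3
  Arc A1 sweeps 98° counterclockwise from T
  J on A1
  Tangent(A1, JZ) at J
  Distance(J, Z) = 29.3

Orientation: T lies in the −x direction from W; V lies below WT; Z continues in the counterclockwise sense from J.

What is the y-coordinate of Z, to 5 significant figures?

-38.470

W is at the origin; W and T share the same y with |WT| = 27.4 and T on the −x side, so T = (-27.400, 0.0000). A1 meets WT tangentially, so VT is at right angles to WT, so V = T + (0, -8.3) = (-27.400, -8.3000). On A1, T sits at bearing 90° from V; a 98° counterclockwise sweep puts J at bearing 188°, so J = V + 8.3·(cos 188°, sin 188°) = (-35.619, -9.4551). The tangent condition forces VJ to be normal to JZ, so JZ runs along (−sin 188°, cos 188°); with |JZ| = 29.3, Z = (-31.541, -38.470). So Z.y = -38.470.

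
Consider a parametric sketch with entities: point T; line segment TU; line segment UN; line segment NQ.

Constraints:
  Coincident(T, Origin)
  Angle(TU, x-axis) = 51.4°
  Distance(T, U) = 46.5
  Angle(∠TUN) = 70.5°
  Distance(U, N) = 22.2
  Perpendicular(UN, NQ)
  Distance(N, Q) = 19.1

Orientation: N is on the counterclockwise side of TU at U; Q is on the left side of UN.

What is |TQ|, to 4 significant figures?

25.62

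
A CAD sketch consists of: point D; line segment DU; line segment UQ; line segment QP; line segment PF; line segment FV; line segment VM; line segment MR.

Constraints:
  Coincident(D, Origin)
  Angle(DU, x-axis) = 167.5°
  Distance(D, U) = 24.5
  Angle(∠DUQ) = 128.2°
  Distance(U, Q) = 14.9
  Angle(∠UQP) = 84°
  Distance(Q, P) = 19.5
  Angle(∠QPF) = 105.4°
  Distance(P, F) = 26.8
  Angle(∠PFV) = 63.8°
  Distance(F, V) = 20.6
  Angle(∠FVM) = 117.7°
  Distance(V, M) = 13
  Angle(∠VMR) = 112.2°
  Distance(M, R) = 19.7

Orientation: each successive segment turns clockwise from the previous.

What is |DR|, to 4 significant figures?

31.07

∠FVM = 117.7° gives VM at 126.6° from the x-axis; with |VM| = 13.0, M = (-24.71, 10.63). ∠VMR = 112.2° gives MR at 58.80° from the x-axis; with |MR| = 19.7, R = (-14.51, 27.48). Then |DR| = |R − D| = 31.07.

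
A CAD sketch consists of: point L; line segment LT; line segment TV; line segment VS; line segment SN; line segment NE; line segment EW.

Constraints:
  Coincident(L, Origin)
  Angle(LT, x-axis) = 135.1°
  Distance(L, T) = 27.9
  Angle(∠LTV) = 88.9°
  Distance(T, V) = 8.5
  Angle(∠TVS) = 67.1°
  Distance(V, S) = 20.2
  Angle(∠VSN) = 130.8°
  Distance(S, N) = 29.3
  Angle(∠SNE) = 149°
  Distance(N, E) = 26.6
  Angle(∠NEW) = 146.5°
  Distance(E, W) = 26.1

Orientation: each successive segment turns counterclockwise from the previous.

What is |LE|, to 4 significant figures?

54.05

∠VSN = 130.8° gives SN at 28.30° from the x-axis; with |SN| = 29.3, N = (19.02, 20.24). ∠SNE = 149.0° gives NE at 59.30° from the x-axis; with |NE| = 26.6, E = (32.60, 43.12). Then |LE| = |E − L| = 54.05.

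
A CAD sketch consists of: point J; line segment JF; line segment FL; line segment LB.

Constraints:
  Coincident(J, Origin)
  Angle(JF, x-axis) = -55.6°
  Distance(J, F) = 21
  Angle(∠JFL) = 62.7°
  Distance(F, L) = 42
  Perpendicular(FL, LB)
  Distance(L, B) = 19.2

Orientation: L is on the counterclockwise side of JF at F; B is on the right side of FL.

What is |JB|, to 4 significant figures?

49.81

J is at the origin; JF runs at -55.6° with length 21.0, so F = 21.0·(cos -55.6°, sin -55.6°) = (11.86, -17.33). ∠JFL = 62.7°, so FL runs at -55.6° + (180° − 62.7°) = 61.70° from the x-axis; with |FL| = 42.0, L = F + 42.0·(cos 61.70°, sin 61.70°) = (31.78, 19.65). FL is perpendicular to LB; with |LB| = 19.2 on the right of FL, B = L + 19.2·(0.8805, -0.4741) = (48.68, 10.55). Then |JB| = |B − J| = 49.81.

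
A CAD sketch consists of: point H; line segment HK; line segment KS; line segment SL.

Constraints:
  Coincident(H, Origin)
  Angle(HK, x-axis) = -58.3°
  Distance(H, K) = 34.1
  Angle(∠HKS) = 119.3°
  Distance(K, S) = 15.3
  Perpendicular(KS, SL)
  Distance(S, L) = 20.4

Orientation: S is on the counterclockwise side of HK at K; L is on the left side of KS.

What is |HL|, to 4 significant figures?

33.32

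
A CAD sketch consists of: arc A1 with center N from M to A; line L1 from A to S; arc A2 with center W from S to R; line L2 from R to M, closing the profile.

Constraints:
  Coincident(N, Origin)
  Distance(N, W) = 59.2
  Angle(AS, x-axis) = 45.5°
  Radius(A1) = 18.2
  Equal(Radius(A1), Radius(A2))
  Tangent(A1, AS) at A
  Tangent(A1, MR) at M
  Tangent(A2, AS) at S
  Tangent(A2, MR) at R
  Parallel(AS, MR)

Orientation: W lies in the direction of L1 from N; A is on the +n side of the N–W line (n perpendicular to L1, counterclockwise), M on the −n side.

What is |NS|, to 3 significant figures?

61.9

Tangency of A1 to both parallel lines with radius 18.2 puts A and M at N ± 18.2·n: A = (-13.0, 12.8), M = (13.0, -12.8). Equal radii place S and R the same way about W: S = W + 18.2·n = (28.5, 55.0), R = W − 18.2·n = (54.5, 29.5). Then |NS| = |S − N| = 61.9.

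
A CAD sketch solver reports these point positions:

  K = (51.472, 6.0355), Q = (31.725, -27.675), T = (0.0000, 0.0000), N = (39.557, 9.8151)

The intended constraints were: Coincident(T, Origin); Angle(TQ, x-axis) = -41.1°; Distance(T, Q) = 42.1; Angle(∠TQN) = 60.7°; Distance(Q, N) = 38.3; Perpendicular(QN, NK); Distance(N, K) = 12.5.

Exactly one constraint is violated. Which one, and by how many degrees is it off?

Perpendicular(QN, NK) — off by 5.80°.

T = (0.00, 0.00) ✓; TQ at -41.10° ✓; |TQ| = 42.10 ✓; ∠TQN = 60.70° ✓; |QN| = 38.30 ✓; ∠(QN, NK) = 95.80° ✗; |NK| = 12.50 ✓.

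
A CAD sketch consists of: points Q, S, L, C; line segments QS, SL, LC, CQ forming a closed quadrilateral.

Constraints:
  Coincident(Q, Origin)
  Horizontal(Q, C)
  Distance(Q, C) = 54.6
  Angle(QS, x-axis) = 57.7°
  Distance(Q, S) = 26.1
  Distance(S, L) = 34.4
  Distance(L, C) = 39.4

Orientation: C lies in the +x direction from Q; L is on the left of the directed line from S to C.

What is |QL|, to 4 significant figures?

58.48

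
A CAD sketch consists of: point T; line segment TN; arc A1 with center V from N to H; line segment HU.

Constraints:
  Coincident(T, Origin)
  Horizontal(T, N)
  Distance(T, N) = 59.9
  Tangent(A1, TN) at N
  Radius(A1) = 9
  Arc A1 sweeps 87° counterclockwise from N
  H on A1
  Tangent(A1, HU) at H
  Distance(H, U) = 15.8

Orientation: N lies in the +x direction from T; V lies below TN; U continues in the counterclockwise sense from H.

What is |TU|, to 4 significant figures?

55.67

T is at the origin; TN is horizontal with |TN| = 59.9 and N on the +x side, so N = (59.90, 0.000). A1 meets TN tangentially, so VN is at right angles to TN, so V = N + (0, -9) = (59.90, -9.000). On A1, N sits at bearing 90° from V; an 87° counterclockwise sweep puts H at bearing 177°, so H = V + 9.0·(cos 177°, sin 177°) = (50.91, -8.529). Since A1 is tangent to HU there, VH ⟂ HU, so HU runs along (−sin 177°, cos 177°); with |HU| = 15.8, U = (50.09, -24.31). Then |TU| = |U − T| = 55.67.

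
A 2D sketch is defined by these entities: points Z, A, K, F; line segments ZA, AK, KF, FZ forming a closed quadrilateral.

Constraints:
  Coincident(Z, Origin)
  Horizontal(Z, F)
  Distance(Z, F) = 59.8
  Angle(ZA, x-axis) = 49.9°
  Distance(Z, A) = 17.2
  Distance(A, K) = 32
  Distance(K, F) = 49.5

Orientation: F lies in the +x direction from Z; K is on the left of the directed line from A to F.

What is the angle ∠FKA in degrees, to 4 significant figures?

72.98°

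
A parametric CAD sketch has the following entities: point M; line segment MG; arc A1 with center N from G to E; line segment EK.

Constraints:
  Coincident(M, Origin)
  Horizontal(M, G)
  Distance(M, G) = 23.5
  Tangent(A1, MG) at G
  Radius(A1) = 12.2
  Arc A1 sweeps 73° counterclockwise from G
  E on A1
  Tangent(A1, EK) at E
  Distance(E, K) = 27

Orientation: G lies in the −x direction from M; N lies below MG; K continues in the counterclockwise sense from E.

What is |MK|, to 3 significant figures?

55.1

M is at the origin; MG is horizontal with |MG| = 23.5 and G on the −x side, so G = (-23.5, 0.00). A1 meets MG tangentially, so NG is at right angles to MG, so N = G + (0, -12.2) = (-23.5, -12.2). On A1, G sits at bearing 90° from N; a 73° counterclockwise sweep puts E at bearing 163°, so E = N + 12.2·(cos 163°, sin 163°) = (-35.2, -8.63). Since A1 is tangent to EK there, NE ⟂ EK, so EK runs along (−sin 163°, cos 163°); with |EK| = 27.0, K = (-43.1, -34.5). Then |MK| = |K − M| = 55.1.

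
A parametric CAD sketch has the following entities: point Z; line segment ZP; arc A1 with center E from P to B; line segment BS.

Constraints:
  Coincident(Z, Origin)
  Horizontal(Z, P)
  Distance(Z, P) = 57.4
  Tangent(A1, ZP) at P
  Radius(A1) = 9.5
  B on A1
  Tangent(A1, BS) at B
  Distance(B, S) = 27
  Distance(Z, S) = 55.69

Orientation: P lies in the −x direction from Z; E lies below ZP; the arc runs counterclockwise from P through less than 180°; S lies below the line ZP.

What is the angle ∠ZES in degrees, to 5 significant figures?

70.662°

Checks: |EB| = 9.500 ✓; ∠(EB, BS) = 90.00° ✓; |BS| = 27.00 ✓; |ZS| = 55.69 ✓.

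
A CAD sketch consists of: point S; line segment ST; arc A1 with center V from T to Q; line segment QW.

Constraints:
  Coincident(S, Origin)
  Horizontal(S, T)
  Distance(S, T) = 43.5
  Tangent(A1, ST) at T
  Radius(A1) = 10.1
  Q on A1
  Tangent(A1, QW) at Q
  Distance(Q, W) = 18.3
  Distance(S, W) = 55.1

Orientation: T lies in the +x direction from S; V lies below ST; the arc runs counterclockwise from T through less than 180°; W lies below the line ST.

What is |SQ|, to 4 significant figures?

38.60

Checks: |VQ| = 10.10 ✓; ∠(VQ, QW) = 90.00° ✓; |QW| = 18.30 ✓; |SW| = 55.10 ✓.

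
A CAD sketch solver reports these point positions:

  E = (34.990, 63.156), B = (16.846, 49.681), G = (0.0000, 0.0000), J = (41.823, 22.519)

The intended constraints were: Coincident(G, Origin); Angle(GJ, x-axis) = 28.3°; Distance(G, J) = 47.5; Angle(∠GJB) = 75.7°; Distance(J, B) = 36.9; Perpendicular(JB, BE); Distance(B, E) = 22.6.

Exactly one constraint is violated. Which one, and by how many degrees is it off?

Perpendicular(JB, BE) — off by 6.00°.

G = (0.00, 0.00) ✓; GJ at 28.30° ✓; |GJ| = 47.50 ✓; ∠GJB = 75.70° ✓; |JB| = 36.90 ✓; ∠(JB, BE) = 96.00° ✗; |BE| = 22.60 ✓.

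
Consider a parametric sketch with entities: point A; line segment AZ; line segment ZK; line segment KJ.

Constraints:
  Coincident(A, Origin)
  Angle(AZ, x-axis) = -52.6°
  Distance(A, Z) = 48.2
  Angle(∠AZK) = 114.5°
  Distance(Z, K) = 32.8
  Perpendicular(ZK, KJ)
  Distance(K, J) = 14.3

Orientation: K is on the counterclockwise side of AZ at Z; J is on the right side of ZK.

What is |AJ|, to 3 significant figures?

78.5

A is at the origin; AZ runs at -52.6° with length 48.2, so Z = 48.2·(cos -52.6°, sin -52.6°) = (29.3, -38.3). ∠AZK = 114.5°, so ZK runs at -52.6° + (180° − 114.5°) = 12.9° from the x-axis; with |ZK| = 32.8, K = Z + 32.8·(cos 12.9°, sin 12.9°) = (61.2, -31.0). ZK ⟂ KJ; with |KJ| = 14.3 on the right of ZK, J = K + 14.3·(0.223, -0.975) = (64.4, -44.9). Then |AJ| = |J − A| = 78.5.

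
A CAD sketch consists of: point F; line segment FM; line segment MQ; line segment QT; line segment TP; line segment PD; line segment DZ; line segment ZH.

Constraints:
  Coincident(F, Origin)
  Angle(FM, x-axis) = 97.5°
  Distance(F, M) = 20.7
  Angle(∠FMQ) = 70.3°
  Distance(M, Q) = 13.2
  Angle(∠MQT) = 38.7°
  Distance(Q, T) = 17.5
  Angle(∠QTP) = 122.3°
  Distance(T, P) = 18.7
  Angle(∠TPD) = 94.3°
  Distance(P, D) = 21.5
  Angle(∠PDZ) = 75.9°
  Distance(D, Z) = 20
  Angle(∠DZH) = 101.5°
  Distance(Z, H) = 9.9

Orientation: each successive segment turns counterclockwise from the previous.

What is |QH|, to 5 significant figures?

11.730

F is at the origin; FM runs at 97.5° with length 20.7, so M = (-2.7019, 20.523). ∠FMQ = 70.3° gives MQ at -152.80° from the x-axis; with |MQ| = 13.2, Q = (-14.442, 14.489). ∠MQT = 38.7° gives QT at -11.500° from the x-axis; with |QT| = 17.5, T = (2.7065, 11.000). ∠QTP = 122.3° gives TP at 46.200° from the x-axis; with |TP| = 18.7, P = (15.650, 24.497). ∠TPD = 94.3° gives PD at 131.90° from the x-axis; with |PD| = 21.5, D = (1.2912, 40.500). ∠PDZ = 75.9° gives DZ at -124.00° from the x-axis; with |DZ| = 20.0, Z = (-9.8927, 23.919). ∠DZH = 101.5° gives ZH at -45.500° from the x-axis; with |ZH| = 9.9, H = (-2.9537, 16.858). Then |QH| = |H − Q| = 11.730.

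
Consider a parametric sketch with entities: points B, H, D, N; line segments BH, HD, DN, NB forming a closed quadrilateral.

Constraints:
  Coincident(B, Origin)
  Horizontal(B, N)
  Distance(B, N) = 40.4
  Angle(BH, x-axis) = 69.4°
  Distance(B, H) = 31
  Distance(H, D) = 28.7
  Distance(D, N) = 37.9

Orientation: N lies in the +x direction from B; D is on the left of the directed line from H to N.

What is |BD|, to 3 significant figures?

53.8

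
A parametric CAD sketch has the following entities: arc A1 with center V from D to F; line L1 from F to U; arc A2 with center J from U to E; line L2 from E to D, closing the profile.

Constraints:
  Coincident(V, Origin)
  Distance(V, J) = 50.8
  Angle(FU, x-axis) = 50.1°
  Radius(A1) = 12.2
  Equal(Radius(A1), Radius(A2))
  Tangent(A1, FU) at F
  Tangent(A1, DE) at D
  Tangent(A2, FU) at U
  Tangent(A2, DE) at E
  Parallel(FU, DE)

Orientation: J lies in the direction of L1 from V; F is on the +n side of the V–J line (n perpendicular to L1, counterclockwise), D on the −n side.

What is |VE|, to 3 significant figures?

52.2

Tangency of A1 to both parallel lines with radius 12.2 puts F and D at V ± 12.2·n: F = (-9.36, 7.83), D = (9.36, -7.83). Equal radii place U and E the same way about J: U = J + 12.2·n = (23.2, 46.8), E = J − 12.2·n = (41.9, 31.1). Then |VE| = |E − V| = 52.2.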